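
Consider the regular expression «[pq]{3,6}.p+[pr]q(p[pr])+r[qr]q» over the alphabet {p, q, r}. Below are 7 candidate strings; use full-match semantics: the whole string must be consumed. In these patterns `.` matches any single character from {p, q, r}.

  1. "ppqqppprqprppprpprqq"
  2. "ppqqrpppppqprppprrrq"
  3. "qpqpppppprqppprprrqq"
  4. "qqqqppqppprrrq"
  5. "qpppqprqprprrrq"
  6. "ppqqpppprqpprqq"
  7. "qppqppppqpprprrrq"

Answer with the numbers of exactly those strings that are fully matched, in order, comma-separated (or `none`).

1 → match
2 → match
3 → match
4 → match
5 → match
6 → match
7 → no match

1, 2, 3, 4, 5, 6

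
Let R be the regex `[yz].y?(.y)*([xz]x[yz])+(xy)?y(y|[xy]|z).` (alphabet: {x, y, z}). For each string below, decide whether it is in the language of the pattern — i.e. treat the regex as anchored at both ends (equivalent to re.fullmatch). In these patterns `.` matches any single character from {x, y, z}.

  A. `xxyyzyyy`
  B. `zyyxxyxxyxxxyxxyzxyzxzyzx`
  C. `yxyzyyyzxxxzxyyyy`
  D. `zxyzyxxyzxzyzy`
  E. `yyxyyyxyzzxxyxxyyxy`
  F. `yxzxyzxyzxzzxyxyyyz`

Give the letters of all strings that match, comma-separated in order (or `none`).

A → no match
B → no match
C → no match
D → match
E → no match
F → match

D, F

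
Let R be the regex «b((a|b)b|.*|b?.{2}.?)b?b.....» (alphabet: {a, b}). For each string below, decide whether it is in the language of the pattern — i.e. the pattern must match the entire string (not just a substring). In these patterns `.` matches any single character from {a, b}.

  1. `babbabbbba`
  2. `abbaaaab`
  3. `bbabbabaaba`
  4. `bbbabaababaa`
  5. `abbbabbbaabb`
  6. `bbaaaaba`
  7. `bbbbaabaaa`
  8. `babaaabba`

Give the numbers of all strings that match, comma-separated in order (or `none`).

1 → no match
2 → no match — must start with `b`
3 → no match
4 → no match
5 → no match — must start with `b`
6 → no match
7 → no match
8 → no match

none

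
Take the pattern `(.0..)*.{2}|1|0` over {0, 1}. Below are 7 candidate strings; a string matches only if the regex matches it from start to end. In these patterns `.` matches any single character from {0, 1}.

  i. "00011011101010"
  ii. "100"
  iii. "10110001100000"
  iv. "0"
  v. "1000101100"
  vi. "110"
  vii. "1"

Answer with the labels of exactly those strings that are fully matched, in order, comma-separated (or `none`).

i → match
ii → no match
iii → match
iv → match
v → match
vi → no match
vii → match

i, iii, iv, v, vii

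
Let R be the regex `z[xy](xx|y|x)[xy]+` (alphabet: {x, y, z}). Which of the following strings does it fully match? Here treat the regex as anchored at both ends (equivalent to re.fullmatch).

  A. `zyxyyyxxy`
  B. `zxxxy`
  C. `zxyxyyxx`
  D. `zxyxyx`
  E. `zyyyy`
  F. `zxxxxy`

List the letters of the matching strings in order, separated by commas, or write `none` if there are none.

A, B, C, D, E, F

A. `zyxyyyxxy` → match
B. `zxxxy` → match
C. `zxyxyyxx` → match
D. `zxyxyx` → match
E. `zyyyy` → match
F. `zxxxxy` → match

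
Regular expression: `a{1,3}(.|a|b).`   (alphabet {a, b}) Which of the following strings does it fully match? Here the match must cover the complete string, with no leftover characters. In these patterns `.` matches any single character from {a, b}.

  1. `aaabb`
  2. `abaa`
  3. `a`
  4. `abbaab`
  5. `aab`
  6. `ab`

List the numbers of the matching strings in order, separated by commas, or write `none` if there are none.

1. `aaabb` → match
2. `abaa` → no match
3. `a` → no match
4. `abbaab` → no match
5. `aab` → match
6. `ab` → no match

1, 5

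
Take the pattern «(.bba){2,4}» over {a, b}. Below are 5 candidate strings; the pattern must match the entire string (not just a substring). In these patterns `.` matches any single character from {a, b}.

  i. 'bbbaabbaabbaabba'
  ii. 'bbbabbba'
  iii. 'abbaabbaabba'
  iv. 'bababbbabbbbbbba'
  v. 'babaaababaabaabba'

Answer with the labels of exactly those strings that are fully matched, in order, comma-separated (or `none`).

i → match
ii. 'bbbabbba' → match
iii. 'abbaabbaabba' → match
iv → no match
v → no match

i, ii, iii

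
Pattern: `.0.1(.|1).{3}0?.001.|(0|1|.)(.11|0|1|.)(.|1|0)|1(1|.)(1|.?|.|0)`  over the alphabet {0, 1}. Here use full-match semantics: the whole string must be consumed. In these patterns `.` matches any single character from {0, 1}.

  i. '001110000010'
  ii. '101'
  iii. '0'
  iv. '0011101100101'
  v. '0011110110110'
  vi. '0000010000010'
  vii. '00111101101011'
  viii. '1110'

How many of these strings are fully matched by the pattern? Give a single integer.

i → no match
ii → match
iii → no match
iv → no match
v → no match
vi → no match
vii → no match
viii → no match
Total matched: 1

1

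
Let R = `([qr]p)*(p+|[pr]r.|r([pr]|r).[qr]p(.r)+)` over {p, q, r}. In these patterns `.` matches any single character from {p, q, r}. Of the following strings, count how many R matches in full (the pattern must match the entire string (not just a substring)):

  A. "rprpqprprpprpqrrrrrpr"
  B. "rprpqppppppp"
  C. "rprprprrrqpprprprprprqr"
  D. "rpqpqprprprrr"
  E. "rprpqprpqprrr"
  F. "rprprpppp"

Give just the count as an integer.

6

A → match
B. "rprpqppppppp" → match
C → match
D → match
E → match
F. "rprprpppp" → match
Total matched: 6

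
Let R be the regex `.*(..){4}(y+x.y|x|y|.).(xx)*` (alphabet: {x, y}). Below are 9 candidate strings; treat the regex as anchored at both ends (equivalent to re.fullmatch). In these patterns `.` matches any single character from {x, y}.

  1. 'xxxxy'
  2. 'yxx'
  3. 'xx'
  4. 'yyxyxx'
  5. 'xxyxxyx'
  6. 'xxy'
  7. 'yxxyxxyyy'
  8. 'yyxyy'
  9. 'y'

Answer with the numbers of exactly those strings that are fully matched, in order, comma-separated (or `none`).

1. 'xxxxy' → no match
2. 'yxx' → no match
3. 'xx' → no match
4. 'yyxyxx' → no match
5. 'xxyxxyx' → no match
6. 'xxy' → no match
7. 'yxxyxxyyy' → no match
8. 'yyxyy' → no match
9. 'y' → no match

none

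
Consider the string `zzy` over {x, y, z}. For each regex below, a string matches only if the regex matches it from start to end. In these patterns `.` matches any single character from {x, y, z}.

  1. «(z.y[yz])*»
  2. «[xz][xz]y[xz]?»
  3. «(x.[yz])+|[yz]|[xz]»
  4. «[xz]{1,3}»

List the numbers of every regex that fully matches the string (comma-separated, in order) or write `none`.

1 → no match
2 → match
3 → no match
4 → no match

2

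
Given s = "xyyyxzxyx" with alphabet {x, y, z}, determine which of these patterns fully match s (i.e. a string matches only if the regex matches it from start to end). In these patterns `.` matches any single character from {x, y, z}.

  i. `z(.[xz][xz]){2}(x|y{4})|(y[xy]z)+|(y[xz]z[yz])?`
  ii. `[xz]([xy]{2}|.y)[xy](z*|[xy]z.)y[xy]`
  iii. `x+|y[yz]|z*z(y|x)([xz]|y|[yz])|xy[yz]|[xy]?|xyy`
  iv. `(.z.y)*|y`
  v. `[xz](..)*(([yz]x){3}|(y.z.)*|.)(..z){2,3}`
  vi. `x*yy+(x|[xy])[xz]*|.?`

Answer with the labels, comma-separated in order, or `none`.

i → no match
ii → match
iii → no match
iv → no match
v → no match — must end with "z"
vi → no match

ii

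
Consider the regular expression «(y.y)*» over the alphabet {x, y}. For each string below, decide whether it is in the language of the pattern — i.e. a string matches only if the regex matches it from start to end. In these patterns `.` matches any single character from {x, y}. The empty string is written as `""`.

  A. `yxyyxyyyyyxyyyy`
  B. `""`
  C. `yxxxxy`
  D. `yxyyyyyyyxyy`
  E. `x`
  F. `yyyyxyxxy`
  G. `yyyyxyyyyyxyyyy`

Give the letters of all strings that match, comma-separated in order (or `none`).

A, B, G

A → match
B → match
C → no match
D → no match
E → no match
F → no match
G → match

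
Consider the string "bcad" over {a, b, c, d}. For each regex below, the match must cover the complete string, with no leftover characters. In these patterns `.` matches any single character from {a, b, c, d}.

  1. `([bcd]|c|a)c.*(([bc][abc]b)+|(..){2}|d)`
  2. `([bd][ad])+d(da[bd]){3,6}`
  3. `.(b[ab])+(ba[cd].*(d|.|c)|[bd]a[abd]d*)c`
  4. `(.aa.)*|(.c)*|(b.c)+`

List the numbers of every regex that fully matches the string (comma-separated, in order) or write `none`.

1

1 → match
2 → no match
3 → no match — must end with "c"
4 → no match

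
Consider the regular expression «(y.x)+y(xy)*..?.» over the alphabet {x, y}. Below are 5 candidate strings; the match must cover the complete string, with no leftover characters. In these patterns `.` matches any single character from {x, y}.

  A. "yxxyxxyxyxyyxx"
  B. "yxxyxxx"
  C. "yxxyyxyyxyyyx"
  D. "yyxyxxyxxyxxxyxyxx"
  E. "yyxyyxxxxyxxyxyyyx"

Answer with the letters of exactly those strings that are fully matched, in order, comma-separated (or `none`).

A → match
B. "yxxyxxx" → match
C → match
D → no match
E → no match

A, B, C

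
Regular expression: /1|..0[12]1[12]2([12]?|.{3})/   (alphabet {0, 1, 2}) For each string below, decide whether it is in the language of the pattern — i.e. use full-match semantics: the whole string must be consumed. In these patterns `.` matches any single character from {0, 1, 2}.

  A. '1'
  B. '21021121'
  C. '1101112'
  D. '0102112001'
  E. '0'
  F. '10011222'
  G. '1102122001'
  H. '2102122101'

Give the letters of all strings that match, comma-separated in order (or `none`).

A, B, C, D, F, G, H

A. '1' → match
B. '21021121' → match
C. '1101112' → match
D. '0102112001' → match
E. '0' → no match
F. '10011222' → match
G. '1102122001' → match
H. '2102122101' → match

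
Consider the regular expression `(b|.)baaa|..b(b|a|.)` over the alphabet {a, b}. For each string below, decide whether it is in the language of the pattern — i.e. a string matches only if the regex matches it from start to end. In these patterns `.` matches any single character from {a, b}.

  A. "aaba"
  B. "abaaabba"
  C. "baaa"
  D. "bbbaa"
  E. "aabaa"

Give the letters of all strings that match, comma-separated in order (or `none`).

A → match
B → no match
C → no match
D → no match
E → no match

A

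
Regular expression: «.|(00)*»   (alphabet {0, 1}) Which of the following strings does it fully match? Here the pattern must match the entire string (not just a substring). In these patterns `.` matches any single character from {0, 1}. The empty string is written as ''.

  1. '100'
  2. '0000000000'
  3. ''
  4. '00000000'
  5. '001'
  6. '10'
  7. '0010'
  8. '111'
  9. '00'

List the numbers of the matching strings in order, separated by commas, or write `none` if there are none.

2, 3, 4, 9

1. '100' → no match
2. '0000000000' → match
3. '' → match
4. '00000000' → match
5. '001' → no match
6. '10' → no match
7. '0010' → no match
8. '111' → no match
9. '00' → match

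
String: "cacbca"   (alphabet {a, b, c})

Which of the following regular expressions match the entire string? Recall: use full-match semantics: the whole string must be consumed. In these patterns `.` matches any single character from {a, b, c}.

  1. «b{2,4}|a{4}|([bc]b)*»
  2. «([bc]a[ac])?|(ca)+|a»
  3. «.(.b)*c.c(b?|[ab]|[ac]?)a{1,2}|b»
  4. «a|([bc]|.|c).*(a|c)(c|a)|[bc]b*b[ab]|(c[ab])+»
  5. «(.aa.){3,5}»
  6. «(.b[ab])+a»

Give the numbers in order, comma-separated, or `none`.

1 → no match
2 → no match
3 → no match
4 → match
5 → no match
6 → no match

4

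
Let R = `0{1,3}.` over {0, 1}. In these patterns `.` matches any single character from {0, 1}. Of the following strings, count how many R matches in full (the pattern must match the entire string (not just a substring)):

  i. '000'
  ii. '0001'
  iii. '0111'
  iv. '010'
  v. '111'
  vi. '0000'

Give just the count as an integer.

i → match
ii → match
iii → no match
iv → no match
v → no match — must start with '0'
vi → match
Total matched: 3

3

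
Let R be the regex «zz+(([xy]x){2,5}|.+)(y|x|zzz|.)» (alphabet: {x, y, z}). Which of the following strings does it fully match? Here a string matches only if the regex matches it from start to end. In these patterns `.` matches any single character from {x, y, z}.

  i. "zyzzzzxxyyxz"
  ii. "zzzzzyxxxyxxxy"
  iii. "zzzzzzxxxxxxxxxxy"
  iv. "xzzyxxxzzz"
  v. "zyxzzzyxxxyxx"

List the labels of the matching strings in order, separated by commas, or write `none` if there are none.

i → no match — must start with "zz"
ii → match
iii → match
iv → no match — must start with "zz"
v → no match — must start with "zz"

ii, iii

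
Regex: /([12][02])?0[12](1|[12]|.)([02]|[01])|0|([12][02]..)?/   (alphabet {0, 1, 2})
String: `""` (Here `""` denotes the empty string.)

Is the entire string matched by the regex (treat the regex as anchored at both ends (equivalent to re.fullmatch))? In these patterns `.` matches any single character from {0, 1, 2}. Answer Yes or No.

Yes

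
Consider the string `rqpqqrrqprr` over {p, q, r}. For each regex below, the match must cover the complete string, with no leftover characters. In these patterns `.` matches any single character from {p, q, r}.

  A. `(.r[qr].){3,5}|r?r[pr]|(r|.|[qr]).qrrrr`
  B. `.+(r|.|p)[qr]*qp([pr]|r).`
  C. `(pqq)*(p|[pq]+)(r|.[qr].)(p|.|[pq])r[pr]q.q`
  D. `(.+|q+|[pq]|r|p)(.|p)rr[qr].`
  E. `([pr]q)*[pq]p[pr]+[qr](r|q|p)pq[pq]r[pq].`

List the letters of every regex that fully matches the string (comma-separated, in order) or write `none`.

A → no match
B → match
C → no match — must end with `q`
D → no match
E → no match

B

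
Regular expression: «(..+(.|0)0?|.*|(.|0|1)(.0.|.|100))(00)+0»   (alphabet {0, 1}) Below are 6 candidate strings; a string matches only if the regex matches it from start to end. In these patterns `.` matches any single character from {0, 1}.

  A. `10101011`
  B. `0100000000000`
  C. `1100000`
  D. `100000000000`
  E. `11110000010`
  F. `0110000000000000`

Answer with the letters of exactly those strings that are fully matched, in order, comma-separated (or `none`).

B, C, D, F

A → no match — must end with `000`
B → match
C → match
D → match
E → no match — must end with `000`
F → match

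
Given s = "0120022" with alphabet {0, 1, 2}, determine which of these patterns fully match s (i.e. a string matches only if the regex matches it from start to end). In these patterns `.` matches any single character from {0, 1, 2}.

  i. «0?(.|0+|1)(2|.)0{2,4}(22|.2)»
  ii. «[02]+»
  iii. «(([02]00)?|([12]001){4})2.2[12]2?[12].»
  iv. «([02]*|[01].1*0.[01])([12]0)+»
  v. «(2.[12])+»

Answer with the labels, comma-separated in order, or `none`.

i

i → match
ii → no match
iii → no match
iv → no match — must end with "0"
v → no match — must start with "2"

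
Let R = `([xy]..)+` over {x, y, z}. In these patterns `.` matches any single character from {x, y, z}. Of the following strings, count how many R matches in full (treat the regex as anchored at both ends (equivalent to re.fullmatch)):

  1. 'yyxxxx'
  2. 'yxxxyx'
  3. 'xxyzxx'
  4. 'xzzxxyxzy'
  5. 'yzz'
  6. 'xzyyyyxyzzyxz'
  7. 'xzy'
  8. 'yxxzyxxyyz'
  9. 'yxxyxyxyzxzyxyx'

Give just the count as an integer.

1. 'yyxxxx' → match
2. 'yxxxyx' → match
3. 'xxyzxx' → no match
4. 'xzzxxyxzy' → match
5. 'yzz' → match
6 → no match
7. 'xzy' → match
8. 'yxxzyxxyyz' → no match
9 → match
Total matched: 6

6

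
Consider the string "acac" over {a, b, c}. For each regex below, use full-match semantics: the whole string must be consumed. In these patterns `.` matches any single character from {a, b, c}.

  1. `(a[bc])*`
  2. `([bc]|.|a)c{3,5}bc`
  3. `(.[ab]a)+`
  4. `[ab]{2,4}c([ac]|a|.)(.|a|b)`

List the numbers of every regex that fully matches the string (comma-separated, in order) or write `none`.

1 → match
2 → no match — must end with "cbc"
3 → no match — must end with "a"
4 → no match

1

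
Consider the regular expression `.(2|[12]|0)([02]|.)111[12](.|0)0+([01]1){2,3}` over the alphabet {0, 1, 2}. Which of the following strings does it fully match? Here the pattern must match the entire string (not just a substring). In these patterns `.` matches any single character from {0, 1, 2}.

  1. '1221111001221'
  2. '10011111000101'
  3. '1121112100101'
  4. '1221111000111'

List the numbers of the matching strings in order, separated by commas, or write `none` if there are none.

1 → no match
2 → match
3 → match
4 → match

2, 3, 4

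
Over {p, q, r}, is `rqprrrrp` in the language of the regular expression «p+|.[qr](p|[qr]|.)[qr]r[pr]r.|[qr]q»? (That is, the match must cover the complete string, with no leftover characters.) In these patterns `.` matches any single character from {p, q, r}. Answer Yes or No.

Yes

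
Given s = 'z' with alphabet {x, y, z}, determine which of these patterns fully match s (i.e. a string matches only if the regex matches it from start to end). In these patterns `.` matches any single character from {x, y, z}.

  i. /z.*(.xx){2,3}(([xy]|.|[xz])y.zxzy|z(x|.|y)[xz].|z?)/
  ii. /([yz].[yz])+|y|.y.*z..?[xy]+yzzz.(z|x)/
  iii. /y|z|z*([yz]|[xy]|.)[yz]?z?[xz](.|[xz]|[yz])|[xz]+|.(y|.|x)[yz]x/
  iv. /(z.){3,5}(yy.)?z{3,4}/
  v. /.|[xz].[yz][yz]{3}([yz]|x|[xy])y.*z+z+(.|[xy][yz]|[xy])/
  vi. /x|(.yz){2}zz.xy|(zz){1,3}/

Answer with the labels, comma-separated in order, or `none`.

iii, v

i → no match
ii → no match
iii → match
iv → no match
v → match
vi → no match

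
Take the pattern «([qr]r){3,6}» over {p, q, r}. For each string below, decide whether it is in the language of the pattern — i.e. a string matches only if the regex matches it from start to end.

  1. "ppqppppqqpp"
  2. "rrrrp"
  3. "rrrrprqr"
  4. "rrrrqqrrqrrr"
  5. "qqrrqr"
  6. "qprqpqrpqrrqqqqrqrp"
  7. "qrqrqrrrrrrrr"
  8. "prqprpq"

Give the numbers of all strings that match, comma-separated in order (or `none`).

1 → no match — must end with "r"
2 → no match — must end with "r"
3 → no match
4 → no match
5 → no match
6 → no match — must end with "r"
7 → no match
8 → no match — must end with "r"

none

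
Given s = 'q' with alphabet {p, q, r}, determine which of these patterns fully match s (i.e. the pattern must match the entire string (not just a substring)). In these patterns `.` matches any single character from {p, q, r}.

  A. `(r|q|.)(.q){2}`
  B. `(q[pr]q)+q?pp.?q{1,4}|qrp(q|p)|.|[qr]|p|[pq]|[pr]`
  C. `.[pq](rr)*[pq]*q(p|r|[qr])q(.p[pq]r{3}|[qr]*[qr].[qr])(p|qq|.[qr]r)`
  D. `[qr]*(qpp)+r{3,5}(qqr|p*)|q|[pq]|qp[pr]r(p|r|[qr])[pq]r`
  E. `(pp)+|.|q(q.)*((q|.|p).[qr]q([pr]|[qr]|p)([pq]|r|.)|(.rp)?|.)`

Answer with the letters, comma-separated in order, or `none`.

B, D, E

A → no match
B → match
C → no match
D → match
E → match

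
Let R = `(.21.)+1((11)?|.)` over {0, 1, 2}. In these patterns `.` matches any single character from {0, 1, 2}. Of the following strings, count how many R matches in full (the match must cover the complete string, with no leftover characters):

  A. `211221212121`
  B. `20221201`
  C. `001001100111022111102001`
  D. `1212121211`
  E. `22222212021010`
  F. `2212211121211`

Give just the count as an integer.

A → no match
B → no match
C → no match
D → match
E → no match
F → no match
Total matched: 1

1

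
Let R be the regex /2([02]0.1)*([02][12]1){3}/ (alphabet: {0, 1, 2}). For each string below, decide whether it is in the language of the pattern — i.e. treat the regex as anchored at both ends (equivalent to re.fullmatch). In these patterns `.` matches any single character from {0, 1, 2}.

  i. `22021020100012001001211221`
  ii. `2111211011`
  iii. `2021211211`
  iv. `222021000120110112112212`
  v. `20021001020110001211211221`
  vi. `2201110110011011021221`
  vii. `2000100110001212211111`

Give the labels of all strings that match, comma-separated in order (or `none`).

iii

i → no match
ii → no match
iii → match
iv → no match — must end with `1`
v → no match
vi → no match
vii → no match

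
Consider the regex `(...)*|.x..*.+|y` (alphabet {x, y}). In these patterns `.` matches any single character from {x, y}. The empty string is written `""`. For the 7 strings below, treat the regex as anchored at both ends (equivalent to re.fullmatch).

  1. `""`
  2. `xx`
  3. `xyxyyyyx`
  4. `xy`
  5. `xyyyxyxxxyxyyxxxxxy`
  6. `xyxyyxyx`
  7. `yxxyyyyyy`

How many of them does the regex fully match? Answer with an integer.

1. `""` → match
2. `xx` → no match
3. `xyxyyyyx` → no match
4. `xy` → no match
5 → no match
6. `xyxyyxyx` → no match
7. `yxxyyyyyy` → match
Total matched: 2

2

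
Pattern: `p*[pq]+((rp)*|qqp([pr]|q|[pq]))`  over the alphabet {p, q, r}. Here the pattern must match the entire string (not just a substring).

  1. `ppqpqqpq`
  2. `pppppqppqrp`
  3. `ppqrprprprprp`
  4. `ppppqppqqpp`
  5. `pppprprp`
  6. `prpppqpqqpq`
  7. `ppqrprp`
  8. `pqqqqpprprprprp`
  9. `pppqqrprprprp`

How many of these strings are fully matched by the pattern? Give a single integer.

1 → match
2 → match
3 → match
4 → match
5 → match
6 → no match
7 → match
8 → match
9 → match
Total matched: 8

8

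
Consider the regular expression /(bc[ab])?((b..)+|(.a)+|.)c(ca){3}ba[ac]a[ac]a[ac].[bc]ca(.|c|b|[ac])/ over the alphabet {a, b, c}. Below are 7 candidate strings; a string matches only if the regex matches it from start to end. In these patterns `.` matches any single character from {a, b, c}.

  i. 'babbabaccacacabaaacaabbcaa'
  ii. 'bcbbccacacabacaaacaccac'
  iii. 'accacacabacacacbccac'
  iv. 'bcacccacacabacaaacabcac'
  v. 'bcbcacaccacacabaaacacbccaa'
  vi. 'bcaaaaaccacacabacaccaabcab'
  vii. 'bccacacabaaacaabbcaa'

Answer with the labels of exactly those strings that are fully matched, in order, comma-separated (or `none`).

i → no match
ii → match
iii → match
iv → match
v → match
vi → no match
vii → match

ii, iii, iv, v, vii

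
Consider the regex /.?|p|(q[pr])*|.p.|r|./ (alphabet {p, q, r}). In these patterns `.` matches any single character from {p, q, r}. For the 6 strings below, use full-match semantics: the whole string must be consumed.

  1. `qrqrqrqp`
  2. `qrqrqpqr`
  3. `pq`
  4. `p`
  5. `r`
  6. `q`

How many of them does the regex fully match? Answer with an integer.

5

1 → match
2 → match
3 → no match
4 → match
5 → match
6 → match
Total matched: 5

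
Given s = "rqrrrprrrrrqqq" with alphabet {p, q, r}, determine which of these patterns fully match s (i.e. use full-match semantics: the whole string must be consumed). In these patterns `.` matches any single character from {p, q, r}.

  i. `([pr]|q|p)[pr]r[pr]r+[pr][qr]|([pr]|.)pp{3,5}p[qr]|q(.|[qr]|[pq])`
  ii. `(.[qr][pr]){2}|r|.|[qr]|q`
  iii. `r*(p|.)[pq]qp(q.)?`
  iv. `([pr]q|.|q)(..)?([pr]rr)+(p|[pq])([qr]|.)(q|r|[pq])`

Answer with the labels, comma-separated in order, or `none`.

iv

i → no match
ii → no match
iii → no match
iv → match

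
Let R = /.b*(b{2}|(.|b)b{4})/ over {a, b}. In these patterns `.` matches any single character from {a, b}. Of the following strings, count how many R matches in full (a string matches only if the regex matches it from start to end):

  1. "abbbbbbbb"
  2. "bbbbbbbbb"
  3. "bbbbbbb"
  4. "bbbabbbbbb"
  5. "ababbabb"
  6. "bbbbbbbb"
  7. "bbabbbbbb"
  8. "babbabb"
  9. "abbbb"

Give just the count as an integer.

5

1 → match
2 → match
3 → match
4 → no match
5 → no match
6 → match
7 → no match
8 → no match
9 → match
Total matched: 5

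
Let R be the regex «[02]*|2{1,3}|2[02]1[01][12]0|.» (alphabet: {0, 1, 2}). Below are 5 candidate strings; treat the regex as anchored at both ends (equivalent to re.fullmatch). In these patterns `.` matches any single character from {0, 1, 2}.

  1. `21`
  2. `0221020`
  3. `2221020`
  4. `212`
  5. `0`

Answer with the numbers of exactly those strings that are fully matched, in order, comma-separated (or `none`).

5

1 → no match
2 → no match
3 → no match
4 → no match
5 → match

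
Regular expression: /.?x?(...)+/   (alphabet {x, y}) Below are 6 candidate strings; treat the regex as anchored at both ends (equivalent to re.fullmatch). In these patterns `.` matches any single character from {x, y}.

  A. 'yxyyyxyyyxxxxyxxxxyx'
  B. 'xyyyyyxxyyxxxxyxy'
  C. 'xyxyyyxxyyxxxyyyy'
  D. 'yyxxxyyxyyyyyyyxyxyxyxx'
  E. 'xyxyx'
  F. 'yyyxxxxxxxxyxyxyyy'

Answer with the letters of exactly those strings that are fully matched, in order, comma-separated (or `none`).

A, F

A → match
B → no match
C → no match
D → no match
E → no match
F → match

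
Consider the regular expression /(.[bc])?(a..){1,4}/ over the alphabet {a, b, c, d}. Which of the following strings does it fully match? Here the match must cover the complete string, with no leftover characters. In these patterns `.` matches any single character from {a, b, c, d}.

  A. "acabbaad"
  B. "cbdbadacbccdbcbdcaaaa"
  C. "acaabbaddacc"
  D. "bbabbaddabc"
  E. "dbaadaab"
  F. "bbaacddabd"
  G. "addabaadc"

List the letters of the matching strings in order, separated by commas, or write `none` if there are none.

A → match
B → no match
C → match
D → match
E → match
F → no match
G → match

A, C, D, E, G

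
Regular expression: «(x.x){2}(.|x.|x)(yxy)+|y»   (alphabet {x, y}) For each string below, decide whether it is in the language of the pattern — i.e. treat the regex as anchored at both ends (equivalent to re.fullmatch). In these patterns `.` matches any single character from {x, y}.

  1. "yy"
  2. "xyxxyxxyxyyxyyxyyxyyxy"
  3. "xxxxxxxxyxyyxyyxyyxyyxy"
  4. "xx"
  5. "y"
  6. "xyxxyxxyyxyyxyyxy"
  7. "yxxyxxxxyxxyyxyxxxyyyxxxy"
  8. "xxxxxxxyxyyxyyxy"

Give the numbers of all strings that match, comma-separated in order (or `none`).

1 → no match
2 → match
3 → match
4 → no match
5 → match
6 → match
7 → no match
8 → match

2, 3, 5, 6, 8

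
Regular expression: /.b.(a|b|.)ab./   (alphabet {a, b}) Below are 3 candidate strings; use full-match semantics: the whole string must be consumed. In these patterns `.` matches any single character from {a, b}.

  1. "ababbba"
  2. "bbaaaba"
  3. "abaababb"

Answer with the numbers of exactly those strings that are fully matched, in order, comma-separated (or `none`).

2

1 → no match
2 → match
3 → no match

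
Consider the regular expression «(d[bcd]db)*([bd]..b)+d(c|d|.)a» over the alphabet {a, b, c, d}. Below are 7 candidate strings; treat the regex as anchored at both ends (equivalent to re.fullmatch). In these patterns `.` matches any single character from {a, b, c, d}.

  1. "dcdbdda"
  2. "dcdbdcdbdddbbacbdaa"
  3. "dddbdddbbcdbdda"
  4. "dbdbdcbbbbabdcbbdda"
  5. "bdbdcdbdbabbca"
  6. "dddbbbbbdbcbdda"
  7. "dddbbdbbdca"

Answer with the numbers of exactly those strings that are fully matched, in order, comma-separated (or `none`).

1 → match
2 → match
3 → match
4 → match
5 → no match
6 → match
7 → match

1, 2, 3, 4, 6, 7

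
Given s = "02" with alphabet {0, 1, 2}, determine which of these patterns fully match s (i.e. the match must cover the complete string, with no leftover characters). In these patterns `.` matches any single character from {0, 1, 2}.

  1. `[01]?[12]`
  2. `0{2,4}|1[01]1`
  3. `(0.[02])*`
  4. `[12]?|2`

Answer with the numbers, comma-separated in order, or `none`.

1 → match
2 → no match
3 → no match
4 → no match

1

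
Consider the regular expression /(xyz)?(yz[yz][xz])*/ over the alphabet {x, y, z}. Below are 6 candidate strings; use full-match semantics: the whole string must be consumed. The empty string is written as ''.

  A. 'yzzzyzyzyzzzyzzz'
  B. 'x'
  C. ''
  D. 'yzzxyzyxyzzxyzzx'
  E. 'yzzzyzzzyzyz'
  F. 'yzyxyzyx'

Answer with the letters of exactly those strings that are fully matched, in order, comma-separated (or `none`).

A → match
B → no match
C → match
D → match
E → match
F → match

A, C, D, E, F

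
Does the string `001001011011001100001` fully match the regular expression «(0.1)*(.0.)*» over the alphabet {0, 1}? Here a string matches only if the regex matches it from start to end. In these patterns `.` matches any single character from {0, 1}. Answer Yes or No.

Yes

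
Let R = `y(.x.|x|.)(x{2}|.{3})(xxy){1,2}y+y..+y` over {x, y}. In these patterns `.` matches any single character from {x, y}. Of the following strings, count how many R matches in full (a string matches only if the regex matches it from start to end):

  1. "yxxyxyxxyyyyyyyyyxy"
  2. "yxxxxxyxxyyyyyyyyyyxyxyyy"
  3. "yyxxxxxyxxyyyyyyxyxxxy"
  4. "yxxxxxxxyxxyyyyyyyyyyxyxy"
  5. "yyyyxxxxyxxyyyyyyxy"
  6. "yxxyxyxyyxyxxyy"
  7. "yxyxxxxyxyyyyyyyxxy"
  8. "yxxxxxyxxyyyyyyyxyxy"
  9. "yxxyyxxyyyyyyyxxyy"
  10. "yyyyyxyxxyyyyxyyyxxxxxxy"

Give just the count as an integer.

1 → no match
2 → match
3 → match
4 → match
5 → no match
6 → no match
7 → no match
8 → match
9 → match
10 → no match
Total matched: 5

5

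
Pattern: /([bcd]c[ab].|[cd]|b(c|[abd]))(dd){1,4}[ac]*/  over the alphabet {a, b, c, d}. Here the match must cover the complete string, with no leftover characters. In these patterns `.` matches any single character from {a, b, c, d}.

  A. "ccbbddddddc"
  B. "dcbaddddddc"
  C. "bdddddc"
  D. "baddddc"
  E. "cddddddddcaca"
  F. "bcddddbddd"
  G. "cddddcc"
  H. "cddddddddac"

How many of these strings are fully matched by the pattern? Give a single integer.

7

A. "ccbbddddddc" → match
B. "dcbaddddddc" → match
C. "bdddddc" → match
D. "baddddc" → match
E → match
F. "bcddddbddd" → no match
G. "cddddcc" → match
H. "cddddddddac" → match
Total matched: 7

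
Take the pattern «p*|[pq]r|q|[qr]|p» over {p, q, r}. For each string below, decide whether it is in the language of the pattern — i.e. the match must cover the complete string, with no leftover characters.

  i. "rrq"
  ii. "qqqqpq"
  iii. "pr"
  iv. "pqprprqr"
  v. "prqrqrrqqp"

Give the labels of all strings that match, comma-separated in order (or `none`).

iii

i → no match
ii → no match
iii → match
iv → no match
v → no match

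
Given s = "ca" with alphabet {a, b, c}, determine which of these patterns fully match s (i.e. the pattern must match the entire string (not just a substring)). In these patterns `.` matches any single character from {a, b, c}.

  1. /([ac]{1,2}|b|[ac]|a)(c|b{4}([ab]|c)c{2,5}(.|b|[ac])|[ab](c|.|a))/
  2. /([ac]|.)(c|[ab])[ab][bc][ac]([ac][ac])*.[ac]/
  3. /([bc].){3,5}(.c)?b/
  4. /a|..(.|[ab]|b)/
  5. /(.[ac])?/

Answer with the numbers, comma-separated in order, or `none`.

5

1 → no match
2 → no match
3 → no match — must end with "b"
4 → no match
5 → match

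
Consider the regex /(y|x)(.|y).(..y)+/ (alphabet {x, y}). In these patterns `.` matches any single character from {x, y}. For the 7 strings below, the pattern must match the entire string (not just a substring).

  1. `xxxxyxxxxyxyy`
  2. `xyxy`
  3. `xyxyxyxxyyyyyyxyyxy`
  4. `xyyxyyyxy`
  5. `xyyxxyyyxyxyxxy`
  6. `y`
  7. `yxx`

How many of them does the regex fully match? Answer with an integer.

1

1 → no match
2 → no match
3 → no match
4 → match
5 → no match
6 → no match
7 → no match — must end with `y`
Total matched: 1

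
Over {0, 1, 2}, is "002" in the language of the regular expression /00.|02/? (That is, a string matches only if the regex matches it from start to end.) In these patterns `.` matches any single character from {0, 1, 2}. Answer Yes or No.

Yes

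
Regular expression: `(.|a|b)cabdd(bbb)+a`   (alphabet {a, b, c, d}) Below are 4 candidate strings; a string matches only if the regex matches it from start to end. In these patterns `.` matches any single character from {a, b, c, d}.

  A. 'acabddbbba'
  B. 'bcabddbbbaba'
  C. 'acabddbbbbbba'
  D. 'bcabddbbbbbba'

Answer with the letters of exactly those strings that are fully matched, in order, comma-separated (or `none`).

A, C, D

A → match
B → no match — must end with 'bbba'
C → match
D → match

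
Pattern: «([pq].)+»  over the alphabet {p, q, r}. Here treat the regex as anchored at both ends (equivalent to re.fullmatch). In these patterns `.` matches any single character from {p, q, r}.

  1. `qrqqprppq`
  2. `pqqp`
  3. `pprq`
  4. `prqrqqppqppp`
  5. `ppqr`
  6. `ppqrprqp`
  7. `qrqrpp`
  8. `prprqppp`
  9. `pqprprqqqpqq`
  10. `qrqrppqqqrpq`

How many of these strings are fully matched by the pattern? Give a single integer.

1 → no match
2 → match
3 → no match
4 → match
5 → match
6 → match
7 → match
8 → match
9 → match
10 → match
Total matched: 8

8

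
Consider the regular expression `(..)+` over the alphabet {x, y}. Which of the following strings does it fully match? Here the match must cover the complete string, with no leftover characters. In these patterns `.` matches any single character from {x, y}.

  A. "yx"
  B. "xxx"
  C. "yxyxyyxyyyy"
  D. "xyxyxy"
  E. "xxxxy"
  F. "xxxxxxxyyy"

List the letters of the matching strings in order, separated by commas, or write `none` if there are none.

A, D, F

A → match
B → no match
C → no match
D → match
E → no match
F → match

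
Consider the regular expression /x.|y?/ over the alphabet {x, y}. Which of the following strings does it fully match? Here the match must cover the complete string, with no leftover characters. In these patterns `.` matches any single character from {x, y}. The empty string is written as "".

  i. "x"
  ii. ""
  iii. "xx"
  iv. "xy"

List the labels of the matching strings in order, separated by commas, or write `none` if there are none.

i → no match
ii → match
iii → match
iv → match

ii, iii, iv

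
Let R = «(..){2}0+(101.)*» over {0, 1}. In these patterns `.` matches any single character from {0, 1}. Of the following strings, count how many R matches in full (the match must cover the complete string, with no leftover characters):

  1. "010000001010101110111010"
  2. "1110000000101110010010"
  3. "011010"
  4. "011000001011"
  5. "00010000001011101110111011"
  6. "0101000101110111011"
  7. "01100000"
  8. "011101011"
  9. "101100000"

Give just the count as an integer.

7

1 → match
2 → no match
3. "011010" → no match
4. "011000001011" → match
5 → match
6 → match
7. "01100000" → match
8. "011101011" → match
9. "101100000" → match
Total matched: 7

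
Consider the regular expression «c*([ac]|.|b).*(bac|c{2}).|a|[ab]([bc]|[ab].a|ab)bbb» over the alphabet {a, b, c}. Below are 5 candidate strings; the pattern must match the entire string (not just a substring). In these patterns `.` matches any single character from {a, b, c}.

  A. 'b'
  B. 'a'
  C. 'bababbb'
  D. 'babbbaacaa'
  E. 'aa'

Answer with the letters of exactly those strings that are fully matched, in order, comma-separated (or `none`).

A → no match
B → match
C → match
D → no match
E → no match

B, C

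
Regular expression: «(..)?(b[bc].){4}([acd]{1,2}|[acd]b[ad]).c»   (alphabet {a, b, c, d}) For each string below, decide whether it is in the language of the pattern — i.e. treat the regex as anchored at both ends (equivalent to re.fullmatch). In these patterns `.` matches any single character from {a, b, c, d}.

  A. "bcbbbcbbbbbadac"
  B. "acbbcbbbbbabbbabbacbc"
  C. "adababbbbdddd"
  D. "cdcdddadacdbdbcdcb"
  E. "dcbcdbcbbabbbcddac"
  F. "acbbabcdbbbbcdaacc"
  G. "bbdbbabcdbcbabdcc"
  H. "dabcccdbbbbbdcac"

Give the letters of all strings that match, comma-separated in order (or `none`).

A → match
B → no match
C → no match — must end with "c"
D → no match — must end with "c"
E → no match
F → match
G → match
H → no match

A, F, G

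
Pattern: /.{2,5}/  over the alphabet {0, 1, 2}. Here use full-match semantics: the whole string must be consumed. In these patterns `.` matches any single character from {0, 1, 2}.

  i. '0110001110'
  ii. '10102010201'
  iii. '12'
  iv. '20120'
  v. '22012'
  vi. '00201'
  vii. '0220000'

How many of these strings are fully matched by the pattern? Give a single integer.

4

i → no match
ii → no match
iii → match
iv → match
v → match
vi → match
vii → no match
Total matched: 4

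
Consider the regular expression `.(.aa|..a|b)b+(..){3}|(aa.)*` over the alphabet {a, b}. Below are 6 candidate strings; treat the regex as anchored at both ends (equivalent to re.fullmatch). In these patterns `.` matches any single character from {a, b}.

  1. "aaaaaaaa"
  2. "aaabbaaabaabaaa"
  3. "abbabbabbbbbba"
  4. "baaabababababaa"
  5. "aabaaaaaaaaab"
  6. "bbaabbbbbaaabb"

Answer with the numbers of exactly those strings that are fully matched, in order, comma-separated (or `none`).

6

1 → no match
2 → no match
3 → no match
4 → no match
5 → no match
6 → match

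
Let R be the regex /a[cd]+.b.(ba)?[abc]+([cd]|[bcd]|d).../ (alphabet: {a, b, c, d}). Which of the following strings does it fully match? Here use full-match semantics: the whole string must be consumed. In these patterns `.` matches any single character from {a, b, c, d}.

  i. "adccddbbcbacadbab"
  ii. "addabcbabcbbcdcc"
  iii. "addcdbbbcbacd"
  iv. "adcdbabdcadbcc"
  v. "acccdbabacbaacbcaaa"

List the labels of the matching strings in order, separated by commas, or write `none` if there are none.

i, ii, iii, v

i → match
ii → match
iii → match
iv → no match
v → match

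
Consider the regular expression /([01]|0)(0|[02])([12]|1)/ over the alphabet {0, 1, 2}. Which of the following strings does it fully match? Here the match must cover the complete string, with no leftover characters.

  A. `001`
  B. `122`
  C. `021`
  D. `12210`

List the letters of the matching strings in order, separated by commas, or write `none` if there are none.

A → match
B → match
C → match
D → no match

A, B, C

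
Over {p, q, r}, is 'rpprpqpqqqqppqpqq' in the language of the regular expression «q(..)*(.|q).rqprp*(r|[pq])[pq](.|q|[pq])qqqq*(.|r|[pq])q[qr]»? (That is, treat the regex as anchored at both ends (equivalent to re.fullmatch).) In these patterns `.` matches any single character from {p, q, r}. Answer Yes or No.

No

Every match must start with 'q', but 'rpprpqpqqqqppqpqq' does not.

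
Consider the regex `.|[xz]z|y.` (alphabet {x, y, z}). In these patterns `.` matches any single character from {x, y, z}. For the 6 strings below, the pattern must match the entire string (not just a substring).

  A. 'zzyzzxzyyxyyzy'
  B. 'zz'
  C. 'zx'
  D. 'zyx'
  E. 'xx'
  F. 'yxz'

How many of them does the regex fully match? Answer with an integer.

1

A → no match
B. 'zz' → match
C. 'zx' → no match
D. 'zyx' → no match
E. 'xx' → no match
F. 'yxz' → no match
Total matched: 1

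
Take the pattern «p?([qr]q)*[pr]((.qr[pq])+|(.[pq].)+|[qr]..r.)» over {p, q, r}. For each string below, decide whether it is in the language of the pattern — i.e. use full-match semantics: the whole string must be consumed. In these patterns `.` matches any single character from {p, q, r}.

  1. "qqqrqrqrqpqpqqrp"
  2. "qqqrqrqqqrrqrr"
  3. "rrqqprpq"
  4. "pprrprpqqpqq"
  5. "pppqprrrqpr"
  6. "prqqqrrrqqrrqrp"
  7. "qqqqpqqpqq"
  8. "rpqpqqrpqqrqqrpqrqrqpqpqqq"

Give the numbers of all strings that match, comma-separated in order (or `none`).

none

1 → no match
2 → no match
3 → no match
4 → no match
5 → no match
6 → no match
7 → no match
8 → no match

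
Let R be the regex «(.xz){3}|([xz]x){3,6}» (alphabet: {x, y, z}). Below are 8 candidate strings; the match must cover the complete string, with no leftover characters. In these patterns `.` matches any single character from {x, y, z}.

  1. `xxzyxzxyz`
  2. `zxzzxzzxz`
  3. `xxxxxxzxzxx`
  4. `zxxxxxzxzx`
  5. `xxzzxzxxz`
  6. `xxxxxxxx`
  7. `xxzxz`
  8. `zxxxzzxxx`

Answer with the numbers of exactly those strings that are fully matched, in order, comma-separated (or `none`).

2, 4, 5, 6

1 → no match
2 → match
3 → no match
4 → match
5 → match
6 → match
7 → no match
8 → no match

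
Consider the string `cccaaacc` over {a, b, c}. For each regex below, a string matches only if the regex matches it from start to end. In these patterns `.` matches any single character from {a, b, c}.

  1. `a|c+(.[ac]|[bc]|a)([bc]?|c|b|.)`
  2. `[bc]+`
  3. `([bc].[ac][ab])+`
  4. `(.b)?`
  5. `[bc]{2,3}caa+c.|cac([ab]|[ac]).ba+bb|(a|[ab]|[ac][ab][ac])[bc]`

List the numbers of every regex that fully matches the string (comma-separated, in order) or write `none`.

1 → no match
2 → no match
3 → no match
4 → no match
5 → match

5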